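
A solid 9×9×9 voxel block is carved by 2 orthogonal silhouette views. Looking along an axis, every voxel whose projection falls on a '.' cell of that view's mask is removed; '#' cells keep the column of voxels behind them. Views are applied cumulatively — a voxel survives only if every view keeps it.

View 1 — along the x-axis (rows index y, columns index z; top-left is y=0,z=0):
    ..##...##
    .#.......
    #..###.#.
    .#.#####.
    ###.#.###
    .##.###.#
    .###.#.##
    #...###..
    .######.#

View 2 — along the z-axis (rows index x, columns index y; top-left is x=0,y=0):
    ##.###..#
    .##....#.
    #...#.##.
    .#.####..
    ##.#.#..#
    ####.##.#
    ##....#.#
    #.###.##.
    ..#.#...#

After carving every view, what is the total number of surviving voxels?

full grid |V| = 729
carve view 1 (along x, YZ-mask fill 46/81): 414 voxels remain
carve view 2 (along z, XY-mask fill 43/81): 216 voxels remain

remaining voxels: 216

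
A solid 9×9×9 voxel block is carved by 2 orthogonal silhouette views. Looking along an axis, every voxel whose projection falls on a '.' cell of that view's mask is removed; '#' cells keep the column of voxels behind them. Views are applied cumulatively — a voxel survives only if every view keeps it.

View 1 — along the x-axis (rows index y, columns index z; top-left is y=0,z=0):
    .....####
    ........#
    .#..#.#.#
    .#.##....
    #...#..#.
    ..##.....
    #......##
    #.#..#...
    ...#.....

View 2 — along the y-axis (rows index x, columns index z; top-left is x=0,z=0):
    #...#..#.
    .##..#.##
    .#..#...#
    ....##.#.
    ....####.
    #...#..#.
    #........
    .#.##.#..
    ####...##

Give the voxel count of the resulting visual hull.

full grid |V| = 729
[1] x-view keeps 24 columns → grid now 216
[2] y-view keeps 32 columns → grid now 88

88 voxels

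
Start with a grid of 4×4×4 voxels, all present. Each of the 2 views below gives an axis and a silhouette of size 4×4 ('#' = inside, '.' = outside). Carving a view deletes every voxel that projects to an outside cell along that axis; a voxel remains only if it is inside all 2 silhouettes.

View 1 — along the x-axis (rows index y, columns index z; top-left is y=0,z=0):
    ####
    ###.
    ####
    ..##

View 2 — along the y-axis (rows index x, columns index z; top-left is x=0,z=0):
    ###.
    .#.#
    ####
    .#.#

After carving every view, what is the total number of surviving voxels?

remaining voxels: 35

initial block: 4^3 = 64
after view 1 [x-axis, 13 of 16 cells solid] → remaining = 52
after view 2 [y-axis, 11 of 16 cells solid] → remaining = 35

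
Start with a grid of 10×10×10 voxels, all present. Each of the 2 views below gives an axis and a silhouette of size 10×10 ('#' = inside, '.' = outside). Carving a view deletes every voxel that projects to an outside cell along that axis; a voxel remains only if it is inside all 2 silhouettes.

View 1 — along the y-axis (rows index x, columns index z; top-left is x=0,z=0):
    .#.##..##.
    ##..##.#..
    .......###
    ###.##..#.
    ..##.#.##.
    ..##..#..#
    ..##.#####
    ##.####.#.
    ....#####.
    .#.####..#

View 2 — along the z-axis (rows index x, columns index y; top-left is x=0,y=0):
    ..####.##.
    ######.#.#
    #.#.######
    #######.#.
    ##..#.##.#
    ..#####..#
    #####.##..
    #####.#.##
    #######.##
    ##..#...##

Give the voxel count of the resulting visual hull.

full grid |V| = 1000
after view 1 [y-axis, 53 of 100 cells solid] → remaining = 530
after view 2 [z-axis, 71 of 100 cells solid] → remaining = 376

376 voxels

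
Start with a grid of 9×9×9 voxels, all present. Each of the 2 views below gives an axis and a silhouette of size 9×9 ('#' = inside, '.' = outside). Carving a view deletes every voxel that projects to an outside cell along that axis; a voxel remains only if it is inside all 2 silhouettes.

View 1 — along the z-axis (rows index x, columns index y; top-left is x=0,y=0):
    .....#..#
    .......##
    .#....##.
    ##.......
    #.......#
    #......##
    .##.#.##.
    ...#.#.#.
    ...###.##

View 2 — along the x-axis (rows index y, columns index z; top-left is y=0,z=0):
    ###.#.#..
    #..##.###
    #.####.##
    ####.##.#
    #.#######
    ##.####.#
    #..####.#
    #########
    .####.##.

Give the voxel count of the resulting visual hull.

|visual hull| = 187

start: 9×9×9 = 729 voxels
after view 1 [z-axis, 27 of 81 cells solid] → remaining = 243
after view 2 [x-axis, 61 of 81 cells solid] → remaining = 187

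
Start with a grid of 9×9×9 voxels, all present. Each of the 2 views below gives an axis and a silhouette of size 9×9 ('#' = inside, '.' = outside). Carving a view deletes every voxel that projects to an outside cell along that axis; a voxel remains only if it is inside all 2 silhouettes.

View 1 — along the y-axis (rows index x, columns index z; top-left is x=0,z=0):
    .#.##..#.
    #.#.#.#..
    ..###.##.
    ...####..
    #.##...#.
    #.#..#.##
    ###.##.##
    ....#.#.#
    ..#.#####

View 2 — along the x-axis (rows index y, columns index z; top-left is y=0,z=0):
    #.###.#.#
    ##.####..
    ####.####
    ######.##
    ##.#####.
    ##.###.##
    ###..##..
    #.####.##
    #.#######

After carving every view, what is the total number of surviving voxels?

start: 9×9×9 = 729 voxels
V1 y: intersect with XZ mask (42 set) -- 378 left
V2 x: intersect with YZ mask (62 set) -- 287 left

voxel count = 287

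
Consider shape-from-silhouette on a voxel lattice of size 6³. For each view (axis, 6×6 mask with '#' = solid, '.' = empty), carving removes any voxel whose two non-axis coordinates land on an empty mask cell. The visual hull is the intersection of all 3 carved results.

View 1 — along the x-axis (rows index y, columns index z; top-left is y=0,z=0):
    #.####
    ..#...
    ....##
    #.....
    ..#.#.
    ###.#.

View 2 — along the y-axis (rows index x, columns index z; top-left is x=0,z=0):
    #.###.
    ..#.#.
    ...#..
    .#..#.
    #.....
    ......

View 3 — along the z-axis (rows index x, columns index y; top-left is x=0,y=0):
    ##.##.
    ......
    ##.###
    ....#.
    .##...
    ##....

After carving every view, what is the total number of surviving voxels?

|visual hull| = 10

before carving: 216 voxels (6×6×6)
[1] x-view keeps 15 columns → grid now 90
[2] y-view keeps 10 columns → grid now 29
[3] z-view keeps 14 columns → grid now 10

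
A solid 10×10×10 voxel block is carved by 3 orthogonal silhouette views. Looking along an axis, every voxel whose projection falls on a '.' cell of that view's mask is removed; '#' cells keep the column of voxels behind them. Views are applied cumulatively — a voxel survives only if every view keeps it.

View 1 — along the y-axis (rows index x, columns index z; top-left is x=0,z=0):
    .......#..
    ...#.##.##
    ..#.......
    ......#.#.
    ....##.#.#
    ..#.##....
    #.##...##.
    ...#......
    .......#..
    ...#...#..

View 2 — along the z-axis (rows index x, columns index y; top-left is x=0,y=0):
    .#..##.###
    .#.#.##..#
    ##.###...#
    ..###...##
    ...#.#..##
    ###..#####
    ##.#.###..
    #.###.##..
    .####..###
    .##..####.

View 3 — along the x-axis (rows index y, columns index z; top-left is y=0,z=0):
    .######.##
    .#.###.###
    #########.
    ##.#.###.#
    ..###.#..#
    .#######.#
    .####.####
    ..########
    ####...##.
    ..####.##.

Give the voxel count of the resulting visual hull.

109 voxels

initial block: 10^3 = 1000
step 1: project along y, AND mask (25/100) → |grid| = 250
step 2: project along z, AND mask (59/100) → |grid| = 142
step 3: project along x, AND mask (72/100) → |grid| = 109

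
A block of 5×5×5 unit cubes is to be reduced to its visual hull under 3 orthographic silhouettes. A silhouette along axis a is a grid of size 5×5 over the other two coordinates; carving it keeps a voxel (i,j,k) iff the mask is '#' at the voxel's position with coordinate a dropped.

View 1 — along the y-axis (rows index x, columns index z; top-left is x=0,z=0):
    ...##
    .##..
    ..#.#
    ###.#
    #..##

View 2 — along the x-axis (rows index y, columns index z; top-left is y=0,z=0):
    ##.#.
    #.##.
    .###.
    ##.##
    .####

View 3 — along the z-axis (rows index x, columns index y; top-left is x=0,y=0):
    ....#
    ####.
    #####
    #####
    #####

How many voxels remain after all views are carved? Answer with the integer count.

start: 5×5×5 = 125 voxels
after view 1 [y-axis, 13 of 25 cells solid] → remaining = 65
after view 2 [x-axis, 17 of 25 cells solid] → remaining = 41
after view 3 [z-axis, 20 of 25 cells solid] → remaining = 34

voxel count = 34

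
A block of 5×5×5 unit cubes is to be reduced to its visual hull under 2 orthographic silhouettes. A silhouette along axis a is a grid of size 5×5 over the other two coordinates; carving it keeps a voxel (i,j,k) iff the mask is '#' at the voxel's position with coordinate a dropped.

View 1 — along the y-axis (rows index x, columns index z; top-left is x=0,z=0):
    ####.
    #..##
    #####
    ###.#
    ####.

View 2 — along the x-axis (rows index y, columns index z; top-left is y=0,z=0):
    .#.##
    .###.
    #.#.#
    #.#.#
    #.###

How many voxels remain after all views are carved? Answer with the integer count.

remaining voxels: 63

full grid |V| = 125
step 1: project along y, AND mask (20/25) → |grid| = 100
step 2: project along x, AND mask (16/25) → |grid| = 63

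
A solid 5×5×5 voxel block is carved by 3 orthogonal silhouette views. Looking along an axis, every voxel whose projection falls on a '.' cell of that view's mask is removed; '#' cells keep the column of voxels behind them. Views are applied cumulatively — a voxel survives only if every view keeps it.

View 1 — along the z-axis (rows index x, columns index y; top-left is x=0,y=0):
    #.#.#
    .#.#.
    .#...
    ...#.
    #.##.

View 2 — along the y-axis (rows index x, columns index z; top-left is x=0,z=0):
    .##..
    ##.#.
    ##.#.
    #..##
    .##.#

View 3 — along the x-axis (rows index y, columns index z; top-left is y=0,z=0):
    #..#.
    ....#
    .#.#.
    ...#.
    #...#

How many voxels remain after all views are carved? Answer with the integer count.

voxel count = 4

before carving: 125 voxels (5×5×5)
[1] z-view keeps 10 columns → grid now 50
[2] y-view keeps 14 columns → grid now 27
[3] x-view keeps 8 columns → grid now 4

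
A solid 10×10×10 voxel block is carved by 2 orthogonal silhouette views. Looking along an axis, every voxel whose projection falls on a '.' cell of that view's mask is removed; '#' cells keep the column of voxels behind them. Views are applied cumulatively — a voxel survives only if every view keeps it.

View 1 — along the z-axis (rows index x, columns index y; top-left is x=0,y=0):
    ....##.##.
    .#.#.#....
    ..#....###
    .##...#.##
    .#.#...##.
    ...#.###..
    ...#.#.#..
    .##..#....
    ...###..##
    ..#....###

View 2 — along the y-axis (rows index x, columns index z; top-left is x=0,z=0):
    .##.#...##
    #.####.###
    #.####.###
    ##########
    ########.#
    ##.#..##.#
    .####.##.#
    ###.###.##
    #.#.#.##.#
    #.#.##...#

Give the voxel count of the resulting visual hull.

start: 10×10×10 = 1000 voxels
step 1: project along z, AND mask (39/100) → |grid| = 390
step 2: project along y, AND mask (72/100) → |grid| = 281

remaining voxels: 281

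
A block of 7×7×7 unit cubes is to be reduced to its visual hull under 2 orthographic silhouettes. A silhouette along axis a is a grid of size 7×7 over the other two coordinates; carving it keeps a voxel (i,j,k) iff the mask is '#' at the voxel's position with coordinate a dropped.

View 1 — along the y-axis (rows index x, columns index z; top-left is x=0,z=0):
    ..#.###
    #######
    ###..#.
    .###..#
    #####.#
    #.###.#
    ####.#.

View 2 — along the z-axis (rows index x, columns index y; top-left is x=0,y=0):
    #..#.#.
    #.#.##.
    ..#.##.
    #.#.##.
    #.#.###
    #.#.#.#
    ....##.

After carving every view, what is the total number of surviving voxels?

full grid |V| = 343
V1 y: intersect with XZ mask (35 set) -- 245 left
V2 z: intersect with XY mask (25 set) -- 128 left

voxel count = 128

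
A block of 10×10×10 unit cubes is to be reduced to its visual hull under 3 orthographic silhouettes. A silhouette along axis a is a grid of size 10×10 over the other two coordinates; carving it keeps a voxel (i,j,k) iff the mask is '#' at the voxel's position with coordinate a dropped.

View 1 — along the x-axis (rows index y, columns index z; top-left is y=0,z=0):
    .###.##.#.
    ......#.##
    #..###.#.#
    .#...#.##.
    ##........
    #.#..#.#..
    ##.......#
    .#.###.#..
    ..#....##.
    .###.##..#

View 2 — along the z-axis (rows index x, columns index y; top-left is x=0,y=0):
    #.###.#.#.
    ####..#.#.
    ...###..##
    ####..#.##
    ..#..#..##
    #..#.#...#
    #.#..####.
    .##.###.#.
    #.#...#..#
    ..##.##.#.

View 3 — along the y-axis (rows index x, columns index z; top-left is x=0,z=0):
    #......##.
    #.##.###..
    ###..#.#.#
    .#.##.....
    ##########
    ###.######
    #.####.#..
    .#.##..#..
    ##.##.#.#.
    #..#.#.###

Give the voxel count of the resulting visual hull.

|visual hull| = 136

start: 10×10×10 = 1000 voxels
[1] x-view keeps 42 columns → grid now 420
[2] z-view keeps 53 columns → grid now 227
[3] y-view keeps 59 columns → grid now 136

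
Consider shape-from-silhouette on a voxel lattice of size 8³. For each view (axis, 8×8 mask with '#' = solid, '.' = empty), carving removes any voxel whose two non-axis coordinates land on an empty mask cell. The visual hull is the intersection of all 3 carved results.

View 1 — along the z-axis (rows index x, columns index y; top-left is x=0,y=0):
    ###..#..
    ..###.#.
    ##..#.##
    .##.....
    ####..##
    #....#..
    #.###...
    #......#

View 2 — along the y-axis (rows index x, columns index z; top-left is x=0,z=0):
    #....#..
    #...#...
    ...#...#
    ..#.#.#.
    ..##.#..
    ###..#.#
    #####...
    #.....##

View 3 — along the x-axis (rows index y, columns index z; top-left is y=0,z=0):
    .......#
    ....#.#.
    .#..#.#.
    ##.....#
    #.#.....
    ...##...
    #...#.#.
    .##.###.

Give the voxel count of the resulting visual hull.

voxel count = 21

start: 8×8×8 = 512 voxels
carve view 1 (along z, XY-mask fill 29/64): 232 voxels remain
carve view 2 (along y, XZ-mask fill 25/64): 86 voxels remain
carve view 3 (along x, YZ-mask fill 21/64): 21 voxels remain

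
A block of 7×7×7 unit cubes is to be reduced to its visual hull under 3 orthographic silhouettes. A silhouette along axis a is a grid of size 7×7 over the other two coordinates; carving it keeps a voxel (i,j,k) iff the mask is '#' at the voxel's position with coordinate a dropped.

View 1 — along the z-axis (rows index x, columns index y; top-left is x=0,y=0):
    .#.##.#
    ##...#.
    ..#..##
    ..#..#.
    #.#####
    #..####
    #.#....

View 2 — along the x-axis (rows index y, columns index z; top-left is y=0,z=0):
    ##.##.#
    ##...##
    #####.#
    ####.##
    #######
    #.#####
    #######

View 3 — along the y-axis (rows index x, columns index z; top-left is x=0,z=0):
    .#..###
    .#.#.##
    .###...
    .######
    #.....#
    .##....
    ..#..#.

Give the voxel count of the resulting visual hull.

voxel count = 62

start: 7×7×7 = 343 voxels
V1 z: intersect with XY mask (25 set) -- 175 left
V2 x: intersect with YZ mask (41 set) -- 149 left
V3 y: intersect with XZ mask (23 set) -- 62 left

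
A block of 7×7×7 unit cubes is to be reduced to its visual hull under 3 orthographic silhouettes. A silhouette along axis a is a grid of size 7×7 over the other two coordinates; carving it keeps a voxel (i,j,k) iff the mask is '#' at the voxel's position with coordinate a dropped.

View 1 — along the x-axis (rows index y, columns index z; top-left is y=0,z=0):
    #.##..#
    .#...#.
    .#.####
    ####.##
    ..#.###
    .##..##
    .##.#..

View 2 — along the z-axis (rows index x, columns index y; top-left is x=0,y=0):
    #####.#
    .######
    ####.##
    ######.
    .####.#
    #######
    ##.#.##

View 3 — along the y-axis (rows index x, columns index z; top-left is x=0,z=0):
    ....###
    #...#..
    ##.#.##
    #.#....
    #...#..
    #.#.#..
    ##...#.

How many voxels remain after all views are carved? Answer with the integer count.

full grid |V| = 343
step 1: project along x, AND mask (28/49) → |grid| = 196
step 2: project along z, AND mask (41/49) → |grid| = 164
step 3: project along y, AND mask (20/49) → |grid| = 62

|visual hull| = 62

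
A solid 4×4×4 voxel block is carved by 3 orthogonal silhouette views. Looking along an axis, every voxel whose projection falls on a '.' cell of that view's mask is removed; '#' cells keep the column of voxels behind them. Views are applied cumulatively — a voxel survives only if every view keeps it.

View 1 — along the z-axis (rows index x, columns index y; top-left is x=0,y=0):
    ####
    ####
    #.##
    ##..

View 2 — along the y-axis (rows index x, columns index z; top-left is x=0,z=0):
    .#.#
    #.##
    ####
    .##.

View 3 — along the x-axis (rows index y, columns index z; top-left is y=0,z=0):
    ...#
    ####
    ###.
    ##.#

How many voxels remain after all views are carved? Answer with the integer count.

full grid |V| = 64
  1. axis=2 (XY plane), |mask|=13  ⇒  voxels=52
  2. axis=1 (XZ plane), |mask|=11  ⇒  voxels=36
  3. axis=0 (YZ plane), |mask|=11  ⇒  voxels=23

remaining voxels: 23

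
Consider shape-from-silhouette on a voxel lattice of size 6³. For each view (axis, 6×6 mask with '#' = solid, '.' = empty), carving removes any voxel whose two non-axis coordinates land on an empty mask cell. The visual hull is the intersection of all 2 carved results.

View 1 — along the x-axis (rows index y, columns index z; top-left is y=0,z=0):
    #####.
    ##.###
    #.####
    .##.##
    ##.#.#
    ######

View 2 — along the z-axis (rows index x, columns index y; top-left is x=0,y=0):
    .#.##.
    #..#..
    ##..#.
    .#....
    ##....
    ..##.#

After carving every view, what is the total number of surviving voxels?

before carving: 216 voxels (6×6×6)
after view 1 [x-axis, 29 of 36 cells solid] → remaining = 174
after view 2 [z-axis, 14 of 36 cells solid] → remaining = 66

66 voxels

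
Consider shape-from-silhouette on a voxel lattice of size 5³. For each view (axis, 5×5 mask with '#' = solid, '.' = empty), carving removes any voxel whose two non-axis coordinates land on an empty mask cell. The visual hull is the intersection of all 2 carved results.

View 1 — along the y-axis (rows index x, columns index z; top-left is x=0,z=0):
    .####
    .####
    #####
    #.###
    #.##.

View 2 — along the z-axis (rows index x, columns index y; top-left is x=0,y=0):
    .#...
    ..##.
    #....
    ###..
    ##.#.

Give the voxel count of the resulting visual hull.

initial block: 5^3 = 125
step 1: project along y, AND mask (20/25) → |grid| = 100
step 2: project along z, AND mask (10/25) → |grid| = 38

voxel count = 38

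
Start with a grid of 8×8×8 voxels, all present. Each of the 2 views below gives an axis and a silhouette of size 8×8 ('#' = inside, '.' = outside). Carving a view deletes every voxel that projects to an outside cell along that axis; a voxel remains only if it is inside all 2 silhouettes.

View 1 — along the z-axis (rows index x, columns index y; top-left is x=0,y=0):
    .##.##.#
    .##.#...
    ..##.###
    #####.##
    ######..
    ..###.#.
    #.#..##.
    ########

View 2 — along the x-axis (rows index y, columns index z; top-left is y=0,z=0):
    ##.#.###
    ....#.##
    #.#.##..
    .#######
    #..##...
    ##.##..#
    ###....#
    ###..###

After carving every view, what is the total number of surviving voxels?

remaining voxels: 193

before carving: 512 voxels (8×8×8)
step 1: project along z, AND mask (42/64) → |grid| = 336
step 2: project along x, AND mask (38/64) → |grid| = 193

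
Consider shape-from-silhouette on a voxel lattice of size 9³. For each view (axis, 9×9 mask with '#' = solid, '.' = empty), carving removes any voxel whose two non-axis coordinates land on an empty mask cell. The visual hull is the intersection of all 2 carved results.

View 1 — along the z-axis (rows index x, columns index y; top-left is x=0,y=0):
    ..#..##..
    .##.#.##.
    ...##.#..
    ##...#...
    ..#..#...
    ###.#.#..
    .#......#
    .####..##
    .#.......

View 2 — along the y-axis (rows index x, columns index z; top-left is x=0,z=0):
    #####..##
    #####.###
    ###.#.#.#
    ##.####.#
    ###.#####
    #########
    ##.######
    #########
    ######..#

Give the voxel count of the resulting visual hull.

start: 9×9×9 = 729 voxels
carve view 1 (along z, XY-mask fill 30/81): 270 voxels remain
carve view 2 (along y, XZ-mask fill 69/81): 238 voxels remain

remaining voxels: 238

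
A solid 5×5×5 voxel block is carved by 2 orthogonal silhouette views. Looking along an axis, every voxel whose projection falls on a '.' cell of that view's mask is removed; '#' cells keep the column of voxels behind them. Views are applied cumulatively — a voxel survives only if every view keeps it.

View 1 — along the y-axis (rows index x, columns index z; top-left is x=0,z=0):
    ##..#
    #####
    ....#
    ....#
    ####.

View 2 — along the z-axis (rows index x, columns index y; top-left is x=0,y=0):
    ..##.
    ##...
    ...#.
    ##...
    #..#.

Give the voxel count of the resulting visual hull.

remaining voxels: 27

full grid |V| = 125
after view 1 [y-axis, 14 of 25 cells solid] → remaining = 70
after view 2 [z-axis, 9 of 25 cells solid] → remaining = 27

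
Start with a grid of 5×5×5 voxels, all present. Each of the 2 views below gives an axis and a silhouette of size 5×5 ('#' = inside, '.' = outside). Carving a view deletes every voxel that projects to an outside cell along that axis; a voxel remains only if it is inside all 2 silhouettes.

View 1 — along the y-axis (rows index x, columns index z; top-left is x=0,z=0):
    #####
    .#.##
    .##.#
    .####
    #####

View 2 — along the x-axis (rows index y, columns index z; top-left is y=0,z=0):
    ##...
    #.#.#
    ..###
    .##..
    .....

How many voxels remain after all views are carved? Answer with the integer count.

remaining voxels: 40

full grid |V| = 125
V1 y: intersect with XZ mask (20 set) -- 100 left
V2 x: intersect with YZ mask (10 set) -- 40 left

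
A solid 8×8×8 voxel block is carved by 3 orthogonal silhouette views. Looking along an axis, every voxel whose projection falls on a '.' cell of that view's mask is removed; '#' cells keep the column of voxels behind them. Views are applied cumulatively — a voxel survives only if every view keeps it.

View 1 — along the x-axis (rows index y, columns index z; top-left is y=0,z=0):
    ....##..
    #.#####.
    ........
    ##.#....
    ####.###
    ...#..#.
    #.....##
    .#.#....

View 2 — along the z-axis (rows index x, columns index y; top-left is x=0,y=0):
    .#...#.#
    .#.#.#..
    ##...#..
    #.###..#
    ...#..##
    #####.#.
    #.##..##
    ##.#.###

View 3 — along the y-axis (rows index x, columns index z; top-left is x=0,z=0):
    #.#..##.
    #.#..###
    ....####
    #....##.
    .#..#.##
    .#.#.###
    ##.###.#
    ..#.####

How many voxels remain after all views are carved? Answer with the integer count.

57 voxels

start: 8×8×8 = 512 voxels
carve view 1 (along x, YZ-mask fill 25/64): 200 voxels remain
carve view 2 (along z, XY-mask fill 34/64): 102 voxels remain
carve view 3 (along y, XZ-mask fill 36/64): 57 voxels remain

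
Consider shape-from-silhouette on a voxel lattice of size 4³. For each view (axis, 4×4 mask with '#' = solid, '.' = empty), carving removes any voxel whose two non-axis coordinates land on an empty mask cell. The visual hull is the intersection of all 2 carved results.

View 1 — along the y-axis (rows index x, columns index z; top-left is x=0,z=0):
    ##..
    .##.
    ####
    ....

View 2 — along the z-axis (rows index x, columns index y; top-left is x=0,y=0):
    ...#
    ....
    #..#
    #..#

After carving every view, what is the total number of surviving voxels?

start: 4×4×4 = 64 voxels
[1] y-view keeps 8 columns → grid now 32
[2] z-view keeps 5 columns → grid now 10

remaining voxels: 10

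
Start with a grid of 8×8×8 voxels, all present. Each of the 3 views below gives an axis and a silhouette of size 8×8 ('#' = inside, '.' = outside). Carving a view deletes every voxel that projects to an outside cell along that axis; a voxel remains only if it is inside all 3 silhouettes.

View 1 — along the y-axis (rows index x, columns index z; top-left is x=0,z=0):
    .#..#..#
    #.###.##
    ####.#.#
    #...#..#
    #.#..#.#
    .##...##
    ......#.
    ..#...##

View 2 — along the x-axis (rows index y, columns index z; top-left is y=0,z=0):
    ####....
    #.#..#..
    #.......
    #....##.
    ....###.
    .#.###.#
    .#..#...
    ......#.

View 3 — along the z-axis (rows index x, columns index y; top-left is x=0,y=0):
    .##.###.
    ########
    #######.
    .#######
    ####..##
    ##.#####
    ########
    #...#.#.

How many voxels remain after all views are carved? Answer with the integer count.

voxel count = 66

full grid |V| = 512
  1. axis=1 (XZ plane), |mask|=30  ⇒  voxels=240
  2. axis=0 (YZ plane), |mask|=22  ⇒  voxels=75
  3. axis=2 (XY plane), |mask|=51  ⇒  voxels=66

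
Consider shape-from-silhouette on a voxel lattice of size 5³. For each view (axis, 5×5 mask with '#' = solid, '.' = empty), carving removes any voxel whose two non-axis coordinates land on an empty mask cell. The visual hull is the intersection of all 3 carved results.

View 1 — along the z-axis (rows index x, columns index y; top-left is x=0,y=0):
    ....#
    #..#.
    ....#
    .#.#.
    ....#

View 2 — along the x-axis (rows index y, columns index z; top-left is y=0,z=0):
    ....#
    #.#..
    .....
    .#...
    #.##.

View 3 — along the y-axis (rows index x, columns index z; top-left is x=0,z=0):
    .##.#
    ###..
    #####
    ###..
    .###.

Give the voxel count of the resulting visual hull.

remaining voxels: 10

start: 5×5×5 = 125 voxels
[1] z-view keeps 7 columns → grid now 35
[2] x-view keeps 7 columns → grid now 14
[3] y-view keeps 17 columns → grid now 10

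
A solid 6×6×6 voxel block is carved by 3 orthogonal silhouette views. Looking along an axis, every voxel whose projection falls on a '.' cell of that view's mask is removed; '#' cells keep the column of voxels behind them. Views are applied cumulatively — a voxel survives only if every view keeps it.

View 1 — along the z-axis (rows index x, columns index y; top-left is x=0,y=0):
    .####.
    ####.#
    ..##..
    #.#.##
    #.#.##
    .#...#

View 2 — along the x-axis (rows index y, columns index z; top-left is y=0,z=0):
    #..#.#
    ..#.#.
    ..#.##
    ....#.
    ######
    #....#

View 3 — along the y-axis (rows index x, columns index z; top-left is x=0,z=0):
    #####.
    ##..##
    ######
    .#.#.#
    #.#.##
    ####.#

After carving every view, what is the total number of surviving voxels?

remaining voxels: 43

initial block: 6^3 = 216
carve view 1 (along z, XY-mask fill 21/36): 126 voxels remain
carve view 2 (along x, YZ-mask fill 17/36): 59 voxels remain
carve view 3 (along y, XZ-mask fill 27/36): 43 voxels remain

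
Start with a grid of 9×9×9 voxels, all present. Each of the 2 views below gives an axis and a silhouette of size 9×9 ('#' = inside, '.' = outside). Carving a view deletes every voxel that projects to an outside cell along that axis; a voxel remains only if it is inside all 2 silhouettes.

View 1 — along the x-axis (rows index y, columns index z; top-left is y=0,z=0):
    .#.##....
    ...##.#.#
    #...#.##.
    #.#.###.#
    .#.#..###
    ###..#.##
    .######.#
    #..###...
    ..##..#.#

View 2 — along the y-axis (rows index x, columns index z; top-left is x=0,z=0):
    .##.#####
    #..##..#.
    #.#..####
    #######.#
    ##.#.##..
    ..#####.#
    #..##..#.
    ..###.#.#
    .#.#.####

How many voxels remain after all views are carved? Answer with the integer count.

full grid |V| = 729
V1 x: intersect with YZ mask (43 set) -- 387 left
V2 y: intersect with XZ mask (51 set) -- 251 left

251 voxels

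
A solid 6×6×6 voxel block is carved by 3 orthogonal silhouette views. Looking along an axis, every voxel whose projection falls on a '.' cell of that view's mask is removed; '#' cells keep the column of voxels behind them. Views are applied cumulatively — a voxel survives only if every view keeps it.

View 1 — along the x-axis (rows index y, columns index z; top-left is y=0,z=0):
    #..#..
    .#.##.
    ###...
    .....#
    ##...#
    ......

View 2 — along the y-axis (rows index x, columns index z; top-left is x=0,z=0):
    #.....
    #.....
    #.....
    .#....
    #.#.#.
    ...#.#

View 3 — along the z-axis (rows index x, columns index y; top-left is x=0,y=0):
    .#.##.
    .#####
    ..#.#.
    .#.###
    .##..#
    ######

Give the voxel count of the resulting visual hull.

start: 6×6×6 = 216 voxels
after view 1 [x-axis, 12 of 36 cells solid] → remaining = 72
after view 2 [y-axis, 9 of 36 cells solid] → remaining = 21
after view 3 [z-axis, 23 of 36 cells solid] → remaining = 14

remaining voxels: 14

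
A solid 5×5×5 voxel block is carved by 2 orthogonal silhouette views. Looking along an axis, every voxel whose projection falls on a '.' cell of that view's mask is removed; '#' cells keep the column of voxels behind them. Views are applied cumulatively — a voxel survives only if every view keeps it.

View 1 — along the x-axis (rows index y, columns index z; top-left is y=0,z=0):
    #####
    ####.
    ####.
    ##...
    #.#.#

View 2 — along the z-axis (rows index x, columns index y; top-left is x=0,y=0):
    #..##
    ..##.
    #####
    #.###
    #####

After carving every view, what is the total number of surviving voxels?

full grid |V| = 125
step 1: project along x, AND mask (18/25) → |grid| = 90
step 2: project along z, AND mask (19/25) → |grid| = 66

voxel count = 66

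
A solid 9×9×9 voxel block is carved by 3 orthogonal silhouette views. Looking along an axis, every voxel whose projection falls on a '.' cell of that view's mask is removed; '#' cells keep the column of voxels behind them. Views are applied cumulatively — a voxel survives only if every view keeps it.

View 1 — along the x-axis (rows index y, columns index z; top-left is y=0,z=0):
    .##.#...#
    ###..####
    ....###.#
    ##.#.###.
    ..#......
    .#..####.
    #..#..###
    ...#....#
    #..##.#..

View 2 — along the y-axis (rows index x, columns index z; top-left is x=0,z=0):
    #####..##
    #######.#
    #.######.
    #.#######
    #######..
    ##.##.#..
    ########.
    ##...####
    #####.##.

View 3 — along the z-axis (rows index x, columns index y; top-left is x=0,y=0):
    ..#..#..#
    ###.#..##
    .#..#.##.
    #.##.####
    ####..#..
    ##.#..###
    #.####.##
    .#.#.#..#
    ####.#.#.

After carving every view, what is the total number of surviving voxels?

|visual hull| = 163

start: 9×9×9 = 729 voxels
[1] x-view keeps 38 columns → grid now 342
[2] y-view keeps 63 columns → grid now 265
[3] z-view keeps 48 columns → grid now 163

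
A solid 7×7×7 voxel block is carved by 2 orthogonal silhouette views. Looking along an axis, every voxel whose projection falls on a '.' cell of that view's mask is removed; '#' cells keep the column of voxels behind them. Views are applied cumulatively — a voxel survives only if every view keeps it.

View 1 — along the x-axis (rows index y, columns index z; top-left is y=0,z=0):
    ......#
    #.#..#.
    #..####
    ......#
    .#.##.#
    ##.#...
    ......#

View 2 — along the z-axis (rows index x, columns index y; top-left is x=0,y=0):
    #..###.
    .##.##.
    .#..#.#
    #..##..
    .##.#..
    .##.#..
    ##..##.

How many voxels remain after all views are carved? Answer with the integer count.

before carving: 343 voxels (7×7×7)
V1 x: intersect with YZ mask (18 set) -- 126 left
V2 z: intersect with XY mask (24 set) -- 73 left

voxel count = 73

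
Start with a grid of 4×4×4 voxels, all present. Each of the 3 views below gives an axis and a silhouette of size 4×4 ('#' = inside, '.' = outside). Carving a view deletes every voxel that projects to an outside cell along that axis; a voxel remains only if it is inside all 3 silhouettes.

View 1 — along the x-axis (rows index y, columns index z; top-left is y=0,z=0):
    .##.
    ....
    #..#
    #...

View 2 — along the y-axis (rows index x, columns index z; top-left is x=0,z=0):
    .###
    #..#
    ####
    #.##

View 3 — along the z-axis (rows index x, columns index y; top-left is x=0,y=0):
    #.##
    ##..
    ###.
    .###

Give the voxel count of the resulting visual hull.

|visual hull| = 10

full grid |V| = 64
step 1: project along x, AND mask (5/16) → |grid| = 20
step 2: project along y, AND mask (12/16) → |grid| = 15
step 3: project along z, AND mask (11/16) → |grid| = 10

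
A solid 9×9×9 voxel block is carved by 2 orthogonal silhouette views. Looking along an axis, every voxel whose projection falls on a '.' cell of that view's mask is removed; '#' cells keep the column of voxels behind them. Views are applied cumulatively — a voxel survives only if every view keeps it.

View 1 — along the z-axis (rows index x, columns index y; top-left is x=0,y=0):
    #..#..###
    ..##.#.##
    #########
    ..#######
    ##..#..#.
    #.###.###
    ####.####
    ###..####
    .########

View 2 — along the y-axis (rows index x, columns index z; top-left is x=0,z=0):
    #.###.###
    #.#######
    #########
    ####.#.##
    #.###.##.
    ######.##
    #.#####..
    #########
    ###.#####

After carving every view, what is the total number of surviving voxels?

before carving: 729 voxels (9×9×9)
V1 z: intersect with XY mask (60 set) -- 540 left
V2 y: intersect with XZ mask (68 set) -- 460 left

460 voxels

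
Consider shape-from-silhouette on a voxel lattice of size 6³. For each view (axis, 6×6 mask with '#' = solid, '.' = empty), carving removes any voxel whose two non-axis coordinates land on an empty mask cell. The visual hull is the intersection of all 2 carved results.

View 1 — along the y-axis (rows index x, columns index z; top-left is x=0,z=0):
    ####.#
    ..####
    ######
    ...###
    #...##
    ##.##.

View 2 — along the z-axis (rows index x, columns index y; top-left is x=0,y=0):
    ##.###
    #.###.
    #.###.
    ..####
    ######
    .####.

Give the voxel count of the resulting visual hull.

111 voxels

start: 6×6×6 = 216 voxels
carve view 1 (along y, XZ-mask fill 25/36): 150 voxels remain
carve view 2 (along z, XY-mask fill 27/36): 111 voxels remain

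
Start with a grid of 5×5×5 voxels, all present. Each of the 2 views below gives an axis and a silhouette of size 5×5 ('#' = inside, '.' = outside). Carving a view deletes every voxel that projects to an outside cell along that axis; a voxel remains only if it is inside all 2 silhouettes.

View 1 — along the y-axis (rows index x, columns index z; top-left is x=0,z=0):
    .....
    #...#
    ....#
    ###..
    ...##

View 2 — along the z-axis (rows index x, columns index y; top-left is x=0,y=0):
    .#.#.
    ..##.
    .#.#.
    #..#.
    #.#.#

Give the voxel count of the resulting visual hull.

remaining voxels: 18

start: 5×5×5 = 125 voxels
after view 1 [y-axis, 8 of 25 cells solid] → remaining = 40
after view 2 [z-axis, 11 of 25 cells solid] → remaining = 18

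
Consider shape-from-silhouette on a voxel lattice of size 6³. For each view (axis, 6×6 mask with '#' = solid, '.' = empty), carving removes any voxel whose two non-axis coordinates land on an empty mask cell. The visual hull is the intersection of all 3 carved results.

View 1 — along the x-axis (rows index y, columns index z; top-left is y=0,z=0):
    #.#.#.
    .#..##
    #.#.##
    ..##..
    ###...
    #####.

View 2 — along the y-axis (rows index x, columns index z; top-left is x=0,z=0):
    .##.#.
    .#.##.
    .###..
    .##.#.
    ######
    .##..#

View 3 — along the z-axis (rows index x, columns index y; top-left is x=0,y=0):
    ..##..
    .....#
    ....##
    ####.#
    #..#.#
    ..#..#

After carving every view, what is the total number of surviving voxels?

remaining voxels: 35

before carving: 216 voxels (6×6×6)
carve view 1 (along x, YZ-mask fill 20/36): 120 voxels remain
carve view 2 (along y, XZ-mask fill 21/36): 73 voxels remain
carve view 3 (along z, XY-mask fill 15/36): 35 voxels remain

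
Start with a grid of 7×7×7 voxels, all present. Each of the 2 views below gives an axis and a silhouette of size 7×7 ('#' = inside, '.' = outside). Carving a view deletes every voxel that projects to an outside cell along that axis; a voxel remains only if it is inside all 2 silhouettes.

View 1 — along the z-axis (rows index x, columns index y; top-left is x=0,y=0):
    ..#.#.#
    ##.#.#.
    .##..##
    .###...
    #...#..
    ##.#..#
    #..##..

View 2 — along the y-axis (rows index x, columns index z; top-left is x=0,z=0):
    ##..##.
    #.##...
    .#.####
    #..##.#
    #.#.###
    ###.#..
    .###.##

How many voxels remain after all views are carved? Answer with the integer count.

full grid |V| = 343
  1. axis=2 (XY plane), |mask|=23  ⇒  voxels=161
  2. axis=1 (XZ plane), |mask|=30  ⇒  voxels=97

voxel count = 97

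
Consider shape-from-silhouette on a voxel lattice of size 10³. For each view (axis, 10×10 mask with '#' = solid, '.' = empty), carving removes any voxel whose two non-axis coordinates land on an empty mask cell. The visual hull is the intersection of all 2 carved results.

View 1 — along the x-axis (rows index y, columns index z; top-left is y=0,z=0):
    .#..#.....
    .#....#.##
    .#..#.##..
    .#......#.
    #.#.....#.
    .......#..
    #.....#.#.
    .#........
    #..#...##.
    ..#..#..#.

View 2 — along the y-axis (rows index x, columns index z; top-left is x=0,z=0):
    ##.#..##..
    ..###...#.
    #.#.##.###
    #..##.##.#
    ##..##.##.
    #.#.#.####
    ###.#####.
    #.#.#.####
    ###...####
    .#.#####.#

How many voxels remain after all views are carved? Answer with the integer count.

full grid |V| = 1000
step 1: project along x, AND mask (27/100) → |grid| = 270
step 2: project along y, AND mask (64/100) → |grid| = 181

181 voxels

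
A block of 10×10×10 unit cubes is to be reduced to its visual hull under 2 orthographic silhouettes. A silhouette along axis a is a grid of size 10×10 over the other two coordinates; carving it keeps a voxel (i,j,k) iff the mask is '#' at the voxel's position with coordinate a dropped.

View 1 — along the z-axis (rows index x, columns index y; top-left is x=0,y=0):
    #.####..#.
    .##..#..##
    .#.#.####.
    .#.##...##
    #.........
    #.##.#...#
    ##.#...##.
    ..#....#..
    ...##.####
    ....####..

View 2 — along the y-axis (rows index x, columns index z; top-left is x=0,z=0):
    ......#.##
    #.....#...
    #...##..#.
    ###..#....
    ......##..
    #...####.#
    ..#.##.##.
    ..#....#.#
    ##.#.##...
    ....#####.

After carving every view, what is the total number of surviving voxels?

initial block: 10^3 = 1000
carve view 1 (along z, XY-mask fill 45/100): 450 voxels remain
carve view 2 (along y, XZ-mask fill 39/100): 185 voxels remain

185 voxels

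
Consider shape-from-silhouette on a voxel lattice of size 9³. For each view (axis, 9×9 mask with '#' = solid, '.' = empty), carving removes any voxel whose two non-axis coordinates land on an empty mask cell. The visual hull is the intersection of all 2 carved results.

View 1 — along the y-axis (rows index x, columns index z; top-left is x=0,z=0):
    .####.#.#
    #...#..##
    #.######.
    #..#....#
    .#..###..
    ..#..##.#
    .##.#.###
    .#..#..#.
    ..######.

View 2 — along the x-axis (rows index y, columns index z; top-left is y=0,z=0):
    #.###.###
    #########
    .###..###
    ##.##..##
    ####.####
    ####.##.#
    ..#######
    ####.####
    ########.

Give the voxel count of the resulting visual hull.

before carving: 729 voxels (9×9×9)
after view 1 [y-axis, 43 of 81 cells solid] → remaining = 387
after view 2 [x-axis, 66 of 81 cells solid] → remaining = 312

voxel count = 312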